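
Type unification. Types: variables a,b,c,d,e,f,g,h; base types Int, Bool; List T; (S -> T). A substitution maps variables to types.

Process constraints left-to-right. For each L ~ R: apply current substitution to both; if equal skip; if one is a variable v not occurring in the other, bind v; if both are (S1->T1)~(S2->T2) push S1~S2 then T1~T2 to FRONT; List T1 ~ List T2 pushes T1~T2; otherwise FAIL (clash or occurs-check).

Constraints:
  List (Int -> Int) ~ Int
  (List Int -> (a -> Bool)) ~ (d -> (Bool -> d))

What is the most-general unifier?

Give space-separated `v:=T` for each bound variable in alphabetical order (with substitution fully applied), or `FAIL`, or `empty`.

step 1: unify List (Int -> Int) ~ Int  [subst: {-} | 1 pending]
  clash: List (Int -> Int) vs Int

Answer: FAIL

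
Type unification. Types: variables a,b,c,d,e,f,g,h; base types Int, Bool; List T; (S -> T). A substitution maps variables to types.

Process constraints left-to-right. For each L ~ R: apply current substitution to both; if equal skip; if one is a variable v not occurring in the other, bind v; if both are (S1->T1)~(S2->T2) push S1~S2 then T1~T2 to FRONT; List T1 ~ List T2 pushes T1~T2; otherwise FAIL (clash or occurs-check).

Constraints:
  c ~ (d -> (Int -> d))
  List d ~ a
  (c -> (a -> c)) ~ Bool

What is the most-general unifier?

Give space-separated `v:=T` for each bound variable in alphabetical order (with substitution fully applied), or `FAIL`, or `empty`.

Answer: FAIL

Derivation:
step 1: unify c ~ (d -> (Int -> d))  [subst: {-} | 2 pending]
  bind c := (d -> (Int -> d))
step 2: unify List d ~ a  [subst: {c:=(d -> (Int -> d))} | 1 pending]
  bind a := List d
step 3: unify ((d -> (Int -> d)) -> (List d -> (d -> (Int -> d)))) ~ Bool  [subst: {c:=(d -> (Int -> d)), a:=List d} | 0 pending]
  clash: ((d -> (Int -> d)) -> (List d -> (d -> (Int -> d)))) vs Bool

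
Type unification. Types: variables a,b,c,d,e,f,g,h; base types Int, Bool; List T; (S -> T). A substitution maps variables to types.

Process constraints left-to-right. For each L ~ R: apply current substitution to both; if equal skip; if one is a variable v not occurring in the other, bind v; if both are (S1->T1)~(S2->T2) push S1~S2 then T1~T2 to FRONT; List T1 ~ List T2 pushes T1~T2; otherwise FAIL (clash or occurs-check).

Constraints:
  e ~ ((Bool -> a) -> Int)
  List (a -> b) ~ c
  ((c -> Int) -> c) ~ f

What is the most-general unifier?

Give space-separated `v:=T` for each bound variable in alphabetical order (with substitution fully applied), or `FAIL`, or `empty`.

Answer: c:=List (a -> b) e:=((Bool -> a) -> Int) f:=((List (a -> b) -> Int) -> List (a -> b))

Derivation:
step 1: unify e ~ ((Bool -> a) -> Int)  [subst: {-} | 2 pending]
  bind e := ((Bool -> a) -> Int)
step 2: unify List (a -> b) ~ c  [subst: {e:=((Bool -> a) -> Int)} | 1 pending]
  bind c := List (a -> b)
step 3: unify ((List (a -> b) -> Int) -> List (a -> b)) ~ f  [subst: {e:=((Bool -> a) -> Int), c:=List (a -> b)} | 0 pending]
  bind f := ((List (a -> b) -> Int) -> List (a -> b))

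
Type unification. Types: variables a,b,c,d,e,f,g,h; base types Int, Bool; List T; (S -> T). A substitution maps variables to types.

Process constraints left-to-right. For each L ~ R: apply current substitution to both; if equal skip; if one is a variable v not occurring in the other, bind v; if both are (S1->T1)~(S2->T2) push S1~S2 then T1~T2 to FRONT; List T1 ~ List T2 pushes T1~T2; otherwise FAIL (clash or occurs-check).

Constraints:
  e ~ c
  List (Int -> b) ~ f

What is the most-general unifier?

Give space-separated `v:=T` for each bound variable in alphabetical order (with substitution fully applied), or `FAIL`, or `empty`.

Answer: e:=c f:=List (Int -> b)

Derivation:
step 1: unify e ~ c  [subst: {-} | 1 pending]
  bind e := c
step 2: unify List (Int -> b) ~ f  [subst: {e:=c} | 0 pending]
  bind f := List (Int -> b)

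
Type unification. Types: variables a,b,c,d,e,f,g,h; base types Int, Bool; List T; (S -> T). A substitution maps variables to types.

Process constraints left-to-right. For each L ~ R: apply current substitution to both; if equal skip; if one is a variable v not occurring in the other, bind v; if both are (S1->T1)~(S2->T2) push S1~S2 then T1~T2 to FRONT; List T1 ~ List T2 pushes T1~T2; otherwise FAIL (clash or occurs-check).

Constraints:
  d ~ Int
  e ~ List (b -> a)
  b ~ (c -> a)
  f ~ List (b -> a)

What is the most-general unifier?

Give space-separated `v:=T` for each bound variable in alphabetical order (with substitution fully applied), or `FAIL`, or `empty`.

Answer: b:=(c -> a) d:=Int e:=List ((c -> a) -> a) f:=List ((c -> a) -> a)

Derivation:
step 1: unify d ~ Int  [subst: {-} | 3 pending]
  bind d := Int
step 2: unify e ~ List (b -> a)  [subst: {d:=Int} | 2 pending]
  bind e := List (b -> a)
step 3: unify b ~ (c -> a)  [subst: {d:=Int, e:=List (b -> a)} | 1 pending]
  bind b := (c -> a)
step 4: unify f ~ List ((c -> a) -> a)  [subst: {d:=Int, e:=List (b -> a), b:=(c -> a)} | 0 pending]
  bind f := List ((c -> a) -> a)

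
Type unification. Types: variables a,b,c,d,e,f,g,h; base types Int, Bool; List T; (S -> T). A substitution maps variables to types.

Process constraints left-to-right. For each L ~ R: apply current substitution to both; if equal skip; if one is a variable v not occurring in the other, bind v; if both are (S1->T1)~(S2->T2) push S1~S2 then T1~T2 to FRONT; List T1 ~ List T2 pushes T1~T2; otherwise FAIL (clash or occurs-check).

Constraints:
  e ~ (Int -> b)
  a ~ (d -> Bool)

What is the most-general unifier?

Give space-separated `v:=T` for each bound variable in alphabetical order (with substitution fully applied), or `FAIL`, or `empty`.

step 1: unify e ~ (Int -> b)  [subst: {-} | 1 pending]
  bind e := (Int -> b)
step 2: unify a ~ (d -> Bool)  [subst: {e:=(Int -> b)} | 0 pending]
  bind a := (d -> Bool)

Answer: a:=(d -> Bool) e:=(Int -> b)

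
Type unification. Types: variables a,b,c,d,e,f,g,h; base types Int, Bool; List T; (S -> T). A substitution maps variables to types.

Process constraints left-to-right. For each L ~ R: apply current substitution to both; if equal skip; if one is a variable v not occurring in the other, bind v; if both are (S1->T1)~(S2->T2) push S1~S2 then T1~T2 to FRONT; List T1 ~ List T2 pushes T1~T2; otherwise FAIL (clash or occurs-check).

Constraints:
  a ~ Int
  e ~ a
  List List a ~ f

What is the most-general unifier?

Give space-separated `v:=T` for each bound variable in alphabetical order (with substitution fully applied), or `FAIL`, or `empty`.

Answer: a:=Int e:=Int f:=List List Int

Derivation:
step 1: unify a ~ Int  [subst: {-} | 2 pending]
  bind a := Int
step 2: unify e ~ Int  [subst: {a:=Int} | 1 pending]
  bind e := Int
step 3: unify List List Int ~ f  [subst: {a:=Int, e:=Int} | 0 pending]
  bind f := List List Int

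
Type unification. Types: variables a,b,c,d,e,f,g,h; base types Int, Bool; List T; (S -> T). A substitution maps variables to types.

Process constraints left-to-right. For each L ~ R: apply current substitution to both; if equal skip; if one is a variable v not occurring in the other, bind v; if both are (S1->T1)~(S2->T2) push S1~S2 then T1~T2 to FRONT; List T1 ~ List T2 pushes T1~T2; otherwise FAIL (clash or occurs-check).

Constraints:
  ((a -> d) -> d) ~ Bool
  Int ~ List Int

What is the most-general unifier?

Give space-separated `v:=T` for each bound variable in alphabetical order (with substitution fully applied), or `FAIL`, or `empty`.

Answer: FAIL

Derivation:
step 1: unify ((a -> d) -> d) ~ Bool  [subst: {-} | 1 pending]
  clash: ((a -> d) -> d) vs Bool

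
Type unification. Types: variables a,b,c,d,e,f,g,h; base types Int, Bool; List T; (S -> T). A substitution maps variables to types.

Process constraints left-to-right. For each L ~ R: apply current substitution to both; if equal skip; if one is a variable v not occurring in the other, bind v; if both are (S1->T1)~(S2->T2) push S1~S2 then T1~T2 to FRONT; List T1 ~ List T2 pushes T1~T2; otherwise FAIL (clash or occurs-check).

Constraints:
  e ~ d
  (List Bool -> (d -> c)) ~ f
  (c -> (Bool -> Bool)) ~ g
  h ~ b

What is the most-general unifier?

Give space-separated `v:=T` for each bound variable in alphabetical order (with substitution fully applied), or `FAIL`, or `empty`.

step 1: unify e ~ d  [subst: {-} | 3 pending]
  bind e := d
step 2: unify (List Bool -> (d -> c)) ~ f  [subst: {e:=d} | 2 pending]
  bind f := (List Bool -> (d -> c))
step 3: unify (c -> (Bool -> Bool)) ~ g  [subst: {e:=d, f:=(List Bool -> (d -> c))} | 1 pending]
  bind g := (c -> (Bool -> Bool))
step 4: unify h ~ b  [subst: {e:=d, f:=(List Bool -> (d -> c)), g:=(c -> (Bool -> Bool))} | 0 pending]
  bind h := b

Answer: e:=d f:=(List Bool -> (d -> c)) g:=(c -> (Bool -> Bool)) h:=b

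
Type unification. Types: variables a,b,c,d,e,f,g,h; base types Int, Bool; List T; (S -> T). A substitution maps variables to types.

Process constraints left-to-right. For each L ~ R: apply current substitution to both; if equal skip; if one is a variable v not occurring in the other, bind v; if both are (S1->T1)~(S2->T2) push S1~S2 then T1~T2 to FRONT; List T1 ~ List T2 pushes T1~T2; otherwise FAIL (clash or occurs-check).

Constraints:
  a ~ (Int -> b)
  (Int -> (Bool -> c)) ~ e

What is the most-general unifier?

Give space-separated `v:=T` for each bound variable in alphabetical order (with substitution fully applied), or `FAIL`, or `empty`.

Answer: a:=(Int -> b) e:=(Int -> (Bool -> c))

Derivation:
step 1: unify a ~ (Int -> b)  [subst: {-} | 1 pending]
  bind a := (Int -> b)
step 2: unify (Int -> (Bool -> c)) ~ e  [subst: {a:=(Int -> b)} | 0 pending]
  bind e := (Int -> (Bool -> c))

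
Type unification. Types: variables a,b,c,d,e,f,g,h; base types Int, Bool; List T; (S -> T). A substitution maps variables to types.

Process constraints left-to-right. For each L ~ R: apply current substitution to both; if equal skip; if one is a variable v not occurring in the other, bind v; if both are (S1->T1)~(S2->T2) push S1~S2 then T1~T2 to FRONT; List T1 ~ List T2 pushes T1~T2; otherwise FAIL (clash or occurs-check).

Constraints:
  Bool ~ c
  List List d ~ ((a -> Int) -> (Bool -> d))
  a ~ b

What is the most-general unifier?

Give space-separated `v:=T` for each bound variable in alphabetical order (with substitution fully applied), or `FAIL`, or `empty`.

Answer: FAIL

Derivation:
step 1: unify Bool ~ c  [subst: {-} | 2 pending]
  bind c := Bool
step 2: unify List List d ~ ((a -> Int) -> (Bool -> d))  [subst: {c:=Bool} | 1 pending]
  clash: List List d vs ((a -> Int) -> (Bool -> d))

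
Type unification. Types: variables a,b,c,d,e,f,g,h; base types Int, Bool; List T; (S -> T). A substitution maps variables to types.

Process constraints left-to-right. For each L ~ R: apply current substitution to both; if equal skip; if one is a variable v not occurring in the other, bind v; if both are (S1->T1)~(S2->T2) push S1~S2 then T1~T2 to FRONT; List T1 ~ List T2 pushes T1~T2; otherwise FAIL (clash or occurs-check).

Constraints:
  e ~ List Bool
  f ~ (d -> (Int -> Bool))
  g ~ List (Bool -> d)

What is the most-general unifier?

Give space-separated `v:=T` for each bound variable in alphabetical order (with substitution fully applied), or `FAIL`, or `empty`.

Answer: e:=List Bool f:=(d -> (Int -> Bool)) g:=List (Bool -> d)

Derivation:
step 1: unify e ~ List Bool  [subst: {-} | 2 pending]
  bind e := List Bool
step 2: unify f ~ (d -> (Int -> Bool))  [subst: {e:=List Bool} | 1 pending]
  bind f := (d -> (Int -> Bool))
step 3: unify g ~ List (Bool -> d)  [subst: {e:=List Bool, f:=(d -> (Int -> Bool))} | 0 pending]
  bind g := List (Bool -> d)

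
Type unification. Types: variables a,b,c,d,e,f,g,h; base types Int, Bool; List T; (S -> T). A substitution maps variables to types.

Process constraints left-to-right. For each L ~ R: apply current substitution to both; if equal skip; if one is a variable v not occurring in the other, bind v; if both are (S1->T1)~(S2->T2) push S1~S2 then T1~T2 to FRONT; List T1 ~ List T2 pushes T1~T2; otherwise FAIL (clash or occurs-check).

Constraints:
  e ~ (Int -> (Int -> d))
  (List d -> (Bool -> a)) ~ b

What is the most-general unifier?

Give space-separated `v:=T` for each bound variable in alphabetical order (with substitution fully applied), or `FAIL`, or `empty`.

Answer: b:=(List d -> (Bool -> a)) e:=(Int -> (Int -> d))

Derivation:
step 1: unify e ~ (Int -> (Int -> d))  [subst: {-} | 1 pending]
  bind e := (Int -> (Int -> d))
step 2: unify (List d -> (Bool -> a)) ~ b  [subst: {e:=(Int -> (Int -> d))} | 0 pending]
  bind b := (List d -> (Bool -> a))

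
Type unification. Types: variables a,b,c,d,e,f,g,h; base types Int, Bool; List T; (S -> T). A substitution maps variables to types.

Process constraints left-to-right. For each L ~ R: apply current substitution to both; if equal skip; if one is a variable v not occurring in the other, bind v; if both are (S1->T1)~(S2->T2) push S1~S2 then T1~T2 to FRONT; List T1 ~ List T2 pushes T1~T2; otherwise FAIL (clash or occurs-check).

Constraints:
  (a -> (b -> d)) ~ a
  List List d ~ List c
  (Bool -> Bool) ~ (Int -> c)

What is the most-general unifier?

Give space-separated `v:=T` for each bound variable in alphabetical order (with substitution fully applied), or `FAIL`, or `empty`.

step 1: unify (a -> (b -> d)) ~ a  [subst: {-} | 2 pending]
  occurs-check fail

Answer: FAIL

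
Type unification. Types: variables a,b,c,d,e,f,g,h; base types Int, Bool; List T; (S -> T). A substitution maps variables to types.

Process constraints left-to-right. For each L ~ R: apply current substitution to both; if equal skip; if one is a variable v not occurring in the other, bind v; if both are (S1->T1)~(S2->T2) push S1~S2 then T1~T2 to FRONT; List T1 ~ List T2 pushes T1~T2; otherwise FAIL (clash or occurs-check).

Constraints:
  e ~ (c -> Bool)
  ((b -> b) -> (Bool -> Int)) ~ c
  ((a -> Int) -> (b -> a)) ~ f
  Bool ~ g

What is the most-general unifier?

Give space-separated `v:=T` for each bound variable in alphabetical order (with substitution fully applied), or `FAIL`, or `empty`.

step 1: unify e ~ (c -> Bool)  [subst: {-} | 3 pending]
  bind e := (c -> Bool)
step 2: unify ((b -> b) -> (Bool -> Int)) ~ c  [subst: {e:=(c -> Bool)} | 2 pending]
  bind c := ((b -> b) -> (Bool -> Int))
step 3: unify ((a -> Int) -> (b -> a)) ~ f  [subst: {e:=(c -> Bool), c:=((b -> b) -> (Bool -> Int))} | 1 pending]
  bind f := ((a -> Int) -> (b -> a))
step 4: unify Bool ~ g  [subst: {e:=(c -> Bool), c:=((b -> b) -> (Bool -> Int)), f:=((a -> Int) -> (b -> a))} | 0 pending]
  bind g := Bool

Answer: c:=((b -> b) -> (Bool -> Int)) e:=(((b -> b) -> (Bool -> Int)) -> Bool) f:=((a -> Int) -> (b -> a)) g:=Bool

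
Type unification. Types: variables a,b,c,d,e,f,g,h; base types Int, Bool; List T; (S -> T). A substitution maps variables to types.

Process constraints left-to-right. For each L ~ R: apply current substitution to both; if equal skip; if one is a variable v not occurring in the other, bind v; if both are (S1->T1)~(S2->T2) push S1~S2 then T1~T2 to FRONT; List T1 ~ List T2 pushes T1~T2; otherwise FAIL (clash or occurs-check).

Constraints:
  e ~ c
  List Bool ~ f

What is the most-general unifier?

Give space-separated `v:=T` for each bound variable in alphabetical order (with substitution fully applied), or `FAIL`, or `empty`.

step 1: unify e ~ c  [subst: {-} | 1 pending]
  bind e := c
step 2: unify List Bool ~ f  [subst: {e:=c} | 0 pending]
  bind f := List Bool

Answer: e:=c f:=List Bool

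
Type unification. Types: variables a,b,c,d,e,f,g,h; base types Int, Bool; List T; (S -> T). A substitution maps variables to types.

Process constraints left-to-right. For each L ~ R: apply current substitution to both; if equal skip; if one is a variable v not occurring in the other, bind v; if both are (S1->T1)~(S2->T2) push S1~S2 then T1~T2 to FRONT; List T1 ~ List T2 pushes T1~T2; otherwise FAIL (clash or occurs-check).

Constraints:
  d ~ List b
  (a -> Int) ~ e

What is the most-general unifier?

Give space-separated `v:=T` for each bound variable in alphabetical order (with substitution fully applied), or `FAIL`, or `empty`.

step 1: unify d ~ List b  [subst: {-} | 1 pending]
  bind d := List b
step 2: unify (a -> Int) ~ e  [subst: {d:=List b} | 0 pending]
  bind e := (a -> Int)

Answer: d:=List b e:=(a -> Int)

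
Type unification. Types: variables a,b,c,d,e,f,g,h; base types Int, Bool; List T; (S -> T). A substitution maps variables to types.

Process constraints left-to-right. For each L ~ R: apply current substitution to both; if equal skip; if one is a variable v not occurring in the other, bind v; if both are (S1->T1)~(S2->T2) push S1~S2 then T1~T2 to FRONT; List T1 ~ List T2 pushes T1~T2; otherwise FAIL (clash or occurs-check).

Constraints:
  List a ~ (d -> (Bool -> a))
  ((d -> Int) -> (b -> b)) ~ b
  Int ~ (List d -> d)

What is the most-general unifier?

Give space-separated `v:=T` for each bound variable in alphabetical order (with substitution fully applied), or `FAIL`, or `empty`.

step 1: unify List a ~ (d -> (Bool -> a))  [subst: {-} | 2 pending]
  clash: List a vs (d -> (Bool -> a))

Answer: FAIL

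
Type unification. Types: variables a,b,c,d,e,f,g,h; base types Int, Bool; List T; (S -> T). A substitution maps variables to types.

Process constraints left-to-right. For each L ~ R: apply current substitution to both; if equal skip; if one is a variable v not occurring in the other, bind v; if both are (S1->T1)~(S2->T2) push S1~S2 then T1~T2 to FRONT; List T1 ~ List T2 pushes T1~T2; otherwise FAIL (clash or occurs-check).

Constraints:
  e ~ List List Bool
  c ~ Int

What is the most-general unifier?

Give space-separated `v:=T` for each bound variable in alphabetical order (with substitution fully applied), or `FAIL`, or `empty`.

step 1: unify e ~ List List Bool  [subst: {-} | 1 pending]
  bind e := List List Bool
step 2: unify c ~ Int  [subst: {e:=List List Bool} | 0 pending]
  bind c := Int

Answer: c:=Int e:=List List Bool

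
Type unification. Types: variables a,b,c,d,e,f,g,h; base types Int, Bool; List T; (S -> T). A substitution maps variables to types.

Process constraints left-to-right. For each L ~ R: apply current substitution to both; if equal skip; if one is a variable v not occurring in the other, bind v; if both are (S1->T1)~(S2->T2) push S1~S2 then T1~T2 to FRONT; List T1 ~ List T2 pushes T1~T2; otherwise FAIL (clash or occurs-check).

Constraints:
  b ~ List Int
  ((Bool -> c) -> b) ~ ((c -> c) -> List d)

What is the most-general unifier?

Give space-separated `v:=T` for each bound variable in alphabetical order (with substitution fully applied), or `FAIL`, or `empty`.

step 1: unify b ~ List Int  [subst: {-} | 1 pending]
  bind b := List Int
step 2: unify ((Bool -> c) -> List Int) ~ ((c -> c) -> List d)  [subst: {b:=List Int} | 0 pending]
  -> decompose arrow: push (Bool -> c)~(c -> c), List Int~List d
step 3: unify (Bool -> c) ~ (c -> c)  [subst: {b:=List Int} | 1 pending]
  -> decompose arrow: push Bool~c, c~c
step 4: unify Bool ~ c  [subst: {b:=List Int} | 2 pending]
  bind c := Bool
step 5: unify Bool ~ Bool  [subst: {b:=List Int, c:=Bool} | 1 pending]
  -> identical, skip
step 6: unify List Int ~ List d  [subst: {b:=List Int, c:=Bool} | 0 pending]
  -> decompose List: push Int~d
step 7: unify Int ~ d  [subst: {b:=List Int, c:=Bool} | 0 pending]
  bind d := Int

Answer: b:=List Int c:=Bool d:=Int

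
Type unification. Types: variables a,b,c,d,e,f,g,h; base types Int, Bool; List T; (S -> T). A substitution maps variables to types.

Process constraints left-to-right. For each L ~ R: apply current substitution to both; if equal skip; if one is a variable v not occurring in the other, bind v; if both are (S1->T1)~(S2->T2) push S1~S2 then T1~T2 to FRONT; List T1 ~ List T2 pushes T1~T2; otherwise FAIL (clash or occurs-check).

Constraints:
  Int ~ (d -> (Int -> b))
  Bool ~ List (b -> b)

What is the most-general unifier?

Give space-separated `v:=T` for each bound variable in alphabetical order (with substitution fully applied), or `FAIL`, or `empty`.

Answer: FAIL

Derivation:
step 1: unify Int ~ (d -> (Int -> b))  [subst: {-} | 1 pending]
  clash: Int vs (d -> (Int -> b))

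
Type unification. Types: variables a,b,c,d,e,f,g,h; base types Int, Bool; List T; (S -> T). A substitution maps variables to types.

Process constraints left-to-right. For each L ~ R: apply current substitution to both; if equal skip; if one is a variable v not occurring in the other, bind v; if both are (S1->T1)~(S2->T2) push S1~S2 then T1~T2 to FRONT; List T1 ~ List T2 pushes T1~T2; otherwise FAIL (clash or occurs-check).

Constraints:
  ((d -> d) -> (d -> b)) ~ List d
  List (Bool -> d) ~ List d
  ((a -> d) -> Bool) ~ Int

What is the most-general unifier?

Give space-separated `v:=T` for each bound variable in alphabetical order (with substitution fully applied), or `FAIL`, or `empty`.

Answer: FAIL

Derivation:
step 1: unify ((d -> d) -> (d -> b)) ~ List d  [subst: {-} | 2 pending]
  clash: ((d -> d) -> (d -> b)) vs List d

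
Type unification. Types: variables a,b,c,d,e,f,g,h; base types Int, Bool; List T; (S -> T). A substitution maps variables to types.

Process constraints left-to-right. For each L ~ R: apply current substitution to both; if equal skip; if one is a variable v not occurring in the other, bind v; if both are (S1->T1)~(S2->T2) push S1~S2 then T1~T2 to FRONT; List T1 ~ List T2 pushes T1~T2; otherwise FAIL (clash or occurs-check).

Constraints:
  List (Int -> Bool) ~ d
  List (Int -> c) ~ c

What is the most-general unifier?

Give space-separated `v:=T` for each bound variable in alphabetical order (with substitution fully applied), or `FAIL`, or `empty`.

step 1: unify List (Int -> Bool) ~ d  [subst: {-} | 1 pending]
  bind d := List (Int -> Bool)
step 2: unify List (Int -> c) ~ c  [subst: {d:=List (Int -> Bool)} | 0 pending]
  occurs-check fail

Answer: FAIL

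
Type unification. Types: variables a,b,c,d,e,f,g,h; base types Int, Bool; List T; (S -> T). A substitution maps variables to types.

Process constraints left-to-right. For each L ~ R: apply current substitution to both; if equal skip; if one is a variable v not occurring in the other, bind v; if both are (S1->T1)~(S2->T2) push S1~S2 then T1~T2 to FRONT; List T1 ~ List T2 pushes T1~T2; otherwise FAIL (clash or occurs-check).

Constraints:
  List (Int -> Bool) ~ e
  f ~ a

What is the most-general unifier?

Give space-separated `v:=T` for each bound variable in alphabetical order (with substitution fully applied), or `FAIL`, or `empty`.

step 1: unify List (Int -> Bool) ~ e  [subst: {-} | 1 pending]
  bind e := List (Int -> Bool)
step 2: unify f ~ a  [subst: {e:=List (Int -> Bool)} | 0 pending]
  bind f := a

Answer: e:=List (Int -> Bool) f:=a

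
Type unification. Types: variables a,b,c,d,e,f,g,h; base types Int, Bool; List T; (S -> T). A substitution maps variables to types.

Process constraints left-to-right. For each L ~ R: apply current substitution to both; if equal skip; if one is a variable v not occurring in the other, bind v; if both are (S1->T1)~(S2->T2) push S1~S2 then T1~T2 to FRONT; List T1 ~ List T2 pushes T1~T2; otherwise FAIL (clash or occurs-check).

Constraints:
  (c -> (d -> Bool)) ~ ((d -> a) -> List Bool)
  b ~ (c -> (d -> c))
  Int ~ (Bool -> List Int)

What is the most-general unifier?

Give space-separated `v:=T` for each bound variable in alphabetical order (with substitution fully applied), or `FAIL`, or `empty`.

step 1: unify (c -> (d -> Bool)) ~ ((d -> a) -> List Bool)  [subst: {-} | 2 pending]
  -> decompose arrow: push c~(d -> a), (d -> Bool)~List Bool
step 2: unify c ~ (d -> a)  [subst: {-} | 3 pending]
  bind c := (d -> a)
step 3: unify (d -> Bool) ~ List Bool  [subst: {c:=(d -> a)} | 2 pending]
  clash: (d -> Bool) vs List Bool

Answer: FAIL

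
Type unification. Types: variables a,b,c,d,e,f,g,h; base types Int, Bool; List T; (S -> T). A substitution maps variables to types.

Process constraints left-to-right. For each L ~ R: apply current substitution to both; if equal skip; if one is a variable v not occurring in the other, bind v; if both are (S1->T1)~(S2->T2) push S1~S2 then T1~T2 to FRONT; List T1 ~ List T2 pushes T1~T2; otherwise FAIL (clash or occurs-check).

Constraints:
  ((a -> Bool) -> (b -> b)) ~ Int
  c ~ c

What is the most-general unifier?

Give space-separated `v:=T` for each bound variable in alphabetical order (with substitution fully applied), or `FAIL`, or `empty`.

step 1: unify ((a -> Bool) -> (b -> b)) ~ Int  [subst: {-} | 1 pending]
  clash: ((a -> Bool) -> (b -> b)) vs Int

Answer: FAIL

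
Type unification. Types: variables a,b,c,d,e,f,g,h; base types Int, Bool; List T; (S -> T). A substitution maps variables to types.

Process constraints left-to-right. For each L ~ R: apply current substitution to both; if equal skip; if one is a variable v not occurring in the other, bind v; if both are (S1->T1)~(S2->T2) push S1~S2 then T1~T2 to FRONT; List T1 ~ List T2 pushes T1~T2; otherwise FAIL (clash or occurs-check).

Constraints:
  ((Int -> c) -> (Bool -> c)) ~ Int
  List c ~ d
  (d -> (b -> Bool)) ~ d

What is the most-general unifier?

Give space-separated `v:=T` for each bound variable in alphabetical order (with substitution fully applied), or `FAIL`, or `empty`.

Answer: FAIL

Derivation:
step 1: unify ((Int -> c) -> (Bool -> c)) ~ Int  [subst: {-} | 2 pending]
  clash: ((Int -> c) -> (Bool -> c)) vs Int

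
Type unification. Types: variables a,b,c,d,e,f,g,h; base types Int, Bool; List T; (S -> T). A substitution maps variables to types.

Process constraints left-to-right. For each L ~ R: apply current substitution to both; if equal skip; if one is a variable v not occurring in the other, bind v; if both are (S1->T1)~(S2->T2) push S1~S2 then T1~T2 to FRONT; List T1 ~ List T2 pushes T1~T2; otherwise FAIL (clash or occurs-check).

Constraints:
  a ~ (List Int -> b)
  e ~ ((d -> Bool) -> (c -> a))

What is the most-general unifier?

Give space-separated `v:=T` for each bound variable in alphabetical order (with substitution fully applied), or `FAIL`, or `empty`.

Answer: a:=(List Int -> b) e:=((d -> Bool) -> (c -> (List Int -> b)))

Derivation:
step 1: unify a ~ (List Int -> b)  [subst: {-} | 1 pending]
  bind a := (List Int -> b)
step 2: unify e ~ ((d -> Bool) -> (c -> (List Int -> b)))  [subst: {a:=(List Int -> b)} | 0 pending]
  bind e := ((d -> Bool) -> (c -> (List Int -> b)))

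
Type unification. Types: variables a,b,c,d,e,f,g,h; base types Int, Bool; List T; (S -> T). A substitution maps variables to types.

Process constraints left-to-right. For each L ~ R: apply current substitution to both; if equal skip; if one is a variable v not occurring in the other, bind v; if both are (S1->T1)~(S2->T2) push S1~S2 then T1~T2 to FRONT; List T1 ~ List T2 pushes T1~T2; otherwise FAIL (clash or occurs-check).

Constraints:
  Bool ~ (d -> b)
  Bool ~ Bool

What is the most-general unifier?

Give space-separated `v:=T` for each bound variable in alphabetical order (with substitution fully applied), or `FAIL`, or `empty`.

Answer: FAIL

Derivation:
step 1: unify Bool ~ (d -> b)  [subst: {-} | 1 pending]
  clash: Bool vs (d -> b)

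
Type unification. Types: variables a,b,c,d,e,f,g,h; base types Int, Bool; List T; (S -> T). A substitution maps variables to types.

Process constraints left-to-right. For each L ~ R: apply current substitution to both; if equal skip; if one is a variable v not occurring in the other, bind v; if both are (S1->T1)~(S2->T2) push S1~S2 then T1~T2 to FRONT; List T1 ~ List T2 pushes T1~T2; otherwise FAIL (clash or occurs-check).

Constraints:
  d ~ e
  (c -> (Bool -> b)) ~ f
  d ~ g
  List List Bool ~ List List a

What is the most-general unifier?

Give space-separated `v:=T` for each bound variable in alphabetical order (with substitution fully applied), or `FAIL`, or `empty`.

step 1: unify d ~ e  [subst: {-} | 3 pending]
  bind d := e
step 2: unify (c -> (Bool -> b)) ~ f  [subst: {d:=e} | 2 pending]
  bind f := (c -> (Bool -> b))
step 3: unify e ~ g  [subst: {d:=e, f:=(c -> (Bool -> b))} | 1 pending]
  bind e := g
step 4: unify List List Bool ~ List List a  [subst: {d:=e, f:=(c -> (Bool -> b)), e:=g} | 0 pending]
  -> decompose List: push List Bool~List a
step 5: unify List Bool ~ List a  [subst: {d:=e, f:=(c -> (Bool -> b)), e:=g} | 0 pending]
  -> decompose List: push Bool~a
step 6: unify Bool ~ a  [subst: {d:=e, f:=(c -> (Bool -> b)), e:=g} | 0 pending]
  bind a := Bool

Answer: a:=Bool d:=g e:=g f:=(c -> (Bool -> b))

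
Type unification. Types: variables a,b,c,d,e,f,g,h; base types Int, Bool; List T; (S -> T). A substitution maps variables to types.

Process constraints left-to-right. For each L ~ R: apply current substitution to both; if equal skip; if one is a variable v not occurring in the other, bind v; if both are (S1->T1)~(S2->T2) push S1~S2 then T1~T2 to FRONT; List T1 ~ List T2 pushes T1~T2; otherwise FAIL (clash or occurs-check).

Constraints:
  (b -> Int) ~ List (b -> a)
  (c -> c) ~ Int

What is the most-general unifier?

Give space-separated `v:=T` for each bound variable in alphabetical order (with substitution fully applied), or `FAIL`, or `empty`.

Answer: FAIL

Derivation:
step 1: unify (b -> Int) ~ List (b -> a)  [subst: {-} | 1 pending]
  clash: (b -> Int) vs List (b -> a)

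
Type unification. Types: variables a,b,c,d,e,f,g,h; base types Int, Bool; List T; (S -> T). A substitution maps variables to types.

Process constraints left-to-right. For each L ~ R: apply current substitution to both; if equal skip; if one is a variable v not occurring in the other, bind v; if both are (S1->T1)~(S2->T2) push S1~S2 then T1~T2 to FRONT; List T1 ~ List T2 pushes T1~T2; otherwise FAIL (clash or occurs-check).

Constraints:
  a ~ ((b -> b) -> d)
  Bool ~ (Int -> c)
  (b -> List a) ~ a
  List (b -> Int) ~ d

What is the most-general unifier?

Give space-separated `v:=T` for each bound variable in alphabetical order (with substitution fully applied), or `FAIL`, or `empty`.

step 1: unify a ~ ((b -> b) -> d)  [subst: {-} | 3 pending]
  bind a := ((b -> b) -> d)
step 2: unify Bool ~ (Int -> c)  [subst: {a:=((b -> b) -> d)} | 2 pending]
  clash: Bool vs (Int -> c)

Answer: FAIL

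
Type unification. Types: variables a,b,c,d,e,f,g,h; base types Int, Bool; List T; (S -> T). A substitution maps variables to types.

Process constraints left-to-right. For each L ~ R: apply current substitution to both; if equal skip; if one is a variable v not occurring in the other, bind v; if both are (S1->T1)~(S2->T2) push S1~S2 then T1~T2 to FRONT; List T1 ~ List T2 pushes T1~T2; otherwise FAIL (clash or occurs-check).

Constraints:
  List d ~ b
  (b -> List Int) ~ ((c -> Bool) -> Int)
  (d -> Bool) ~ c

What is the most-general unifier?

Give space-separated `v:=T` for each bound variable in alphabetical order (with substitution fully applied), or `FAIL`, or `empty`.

Answer: FAIL

Derivation:
step 1: unify List d ~ b  [subst: {-} | 2 pending]
  bind b := List d
step 2: unify (List d -> List Int) ~ ((c -> Bool) -> Int)  [subst: {b:=List d} | 1 pending]
  -> decompose arrow: push List d~(c -> Bool), List Int~Int
step 3: unify List d ~ (c -> Bool)  [subst: {b:=List d} | 2 pending]
  clash: List d vs (c -> Bool)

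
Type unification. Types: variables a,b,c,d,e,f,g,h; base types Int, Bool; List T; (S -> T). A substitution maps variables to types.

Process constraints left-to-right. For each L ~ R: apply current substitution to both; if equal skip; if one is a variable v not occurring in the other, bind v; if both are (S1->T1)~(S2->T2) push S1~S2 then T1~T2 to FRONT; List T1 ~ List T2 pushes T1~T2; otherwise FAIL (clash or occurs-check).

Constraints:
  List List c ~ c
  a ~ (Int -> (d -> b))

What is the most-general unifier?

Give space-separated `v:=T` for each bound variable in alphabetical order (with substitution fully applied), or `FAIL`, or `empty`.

step 1: unify List List c ~ c  [subst: {-} | 1 pending]
  occurs-check fail

Answer: FAIL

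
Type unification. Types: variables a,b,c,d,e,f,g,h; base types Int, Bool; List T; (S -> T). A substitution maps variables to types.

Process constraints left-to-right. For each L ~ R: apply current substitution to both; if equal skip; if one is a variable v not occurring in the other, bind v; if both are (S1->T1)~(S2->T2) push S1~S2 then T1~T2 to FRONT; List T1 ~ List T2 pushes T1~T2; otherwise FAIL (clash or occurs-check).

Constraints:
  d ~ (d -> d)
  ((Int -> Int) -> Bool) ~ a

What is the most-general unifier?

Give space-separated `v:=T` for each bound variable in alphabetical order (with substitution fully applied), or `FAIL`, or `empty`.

step 1: unify d ~ (d -> d)  [subst: {-} | 1 pending]
  occurs-check fail: d in (d -> d)

Answer: FAIL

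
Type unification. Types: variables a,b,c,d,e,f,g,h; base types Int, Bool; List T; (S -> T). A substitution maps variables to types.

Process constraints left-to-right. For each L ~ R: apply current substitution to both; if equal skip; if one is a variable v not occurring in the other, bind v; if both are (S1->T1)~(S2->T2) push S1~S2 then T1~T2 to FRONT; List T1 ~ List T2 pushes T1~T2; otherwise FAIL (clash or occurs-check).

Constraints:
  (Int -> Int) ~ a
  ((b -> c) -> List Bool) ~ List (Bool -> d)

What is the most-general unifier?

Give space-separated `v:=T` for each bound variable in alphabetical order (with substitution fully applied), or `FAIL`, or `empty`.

Answer: FAIL

Derivation:
step 1: unify (Int -> Int) ~ a  [subst: {-} | 1 pending]
  bind a := (Int -> Int)
step 2: unify ((b -> c) -> List Bool) ~ List (Bool -> d)  [subst: {a:=(Int -> Int)} | 0 pending]
  clash: ((b -> c) -> List Bool) vs List (Bool -> d)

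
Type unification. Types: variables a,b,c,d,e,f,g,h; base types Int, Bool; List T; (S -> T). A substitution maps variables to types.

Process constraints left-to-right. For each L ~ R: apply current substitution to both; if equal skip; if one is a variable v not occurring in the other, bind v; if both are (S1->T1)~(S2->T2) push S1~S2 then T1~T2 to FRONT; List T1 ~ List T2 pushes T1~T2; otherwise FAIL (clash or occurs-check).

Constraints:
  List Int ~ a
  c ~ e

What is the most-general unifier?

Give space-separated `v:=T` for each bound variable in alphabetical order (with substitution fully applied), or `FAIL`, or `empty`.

Answer: a:=List Int c:=e

Derivation:
step 1: unify List Int ~ a  [subst: {-} | 1 pending]
  bind a := List Int
step 2: unify c ~ e  [subst: {a:=List Int} | 0 pending]
  bind c := e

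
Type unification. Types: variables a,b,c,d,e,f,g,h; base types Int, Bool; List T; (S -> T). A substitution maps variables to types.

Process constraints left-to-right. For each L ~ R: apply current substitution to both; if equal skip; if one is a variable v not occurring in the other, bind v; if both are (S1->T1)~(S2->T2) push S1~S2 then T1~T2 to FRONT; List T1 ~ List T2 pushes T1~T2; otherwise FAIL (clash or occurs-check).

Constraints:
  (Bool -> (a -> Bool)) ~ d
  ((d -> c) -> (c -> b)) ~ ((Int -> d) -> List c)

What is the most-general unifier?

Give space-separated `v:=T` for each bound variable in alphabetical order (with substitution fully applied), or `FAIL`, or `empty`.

step 1: unify (Bool -> (a -> Bool)) ~ d  [subst: {-} | 1 pending]
  bind d := (Bool -> (a -> Bool))
step 2: unify (((Bool -> (a -> Bool)) -> c) -> (c -> b)) ~ ((Int -> (Bool -> (a -> Bool))) -> List c)  [subst: {d:=(Bool -> (a -> Bool))} | 0 pending]
  -> decompose arrow: push ((Bool -> (a -> Bool)) -> c)~(Int -> (Bool -> (a -> Bool))), (c -> b)~List c
step 3: unify ((Bool -> (a -> Bool)) -> c) ~ (Int -> (Bool -> (a -> Bool)))  [subst: {d:=(Bool -> (a -> Bool))} | 1 pending]
  -> decompose arrow: push (Bool -> (a -> Bool))~Int, c~(Bool -> (a -> Bool))
step 4: unify (Bool -> (a -> Bool)) ~ Int  [subst: {d:=(Bool -> (a -> Bool))} | 2 pending]
  clash: (Bool -> (a -> Bool)) vs Int

Answer: FAIL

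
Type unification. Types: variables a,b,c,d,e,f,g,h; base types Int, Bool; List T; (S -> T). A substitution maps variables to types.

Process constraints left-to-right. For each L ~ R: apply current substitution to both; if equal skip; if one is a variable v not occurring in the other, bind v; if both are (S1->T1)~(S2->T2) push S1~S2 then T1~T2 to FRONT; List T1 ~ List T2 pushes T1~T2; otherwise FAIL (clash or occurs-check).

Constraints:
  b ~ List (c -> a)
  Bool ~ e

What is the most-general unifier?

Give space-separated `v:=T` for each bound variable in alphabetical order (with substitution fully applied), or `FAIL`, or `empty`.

step 1: unify b ~ List (c -> a)  [subst: {-} | 1 pending]
  bind b := List (c -> a)
step 2: unify Bool ~ e  [subst: {b:=List (c -> a)} | 0 pending]
  bind e := Bool

Answer: b:=List (c -> a) e:=Bool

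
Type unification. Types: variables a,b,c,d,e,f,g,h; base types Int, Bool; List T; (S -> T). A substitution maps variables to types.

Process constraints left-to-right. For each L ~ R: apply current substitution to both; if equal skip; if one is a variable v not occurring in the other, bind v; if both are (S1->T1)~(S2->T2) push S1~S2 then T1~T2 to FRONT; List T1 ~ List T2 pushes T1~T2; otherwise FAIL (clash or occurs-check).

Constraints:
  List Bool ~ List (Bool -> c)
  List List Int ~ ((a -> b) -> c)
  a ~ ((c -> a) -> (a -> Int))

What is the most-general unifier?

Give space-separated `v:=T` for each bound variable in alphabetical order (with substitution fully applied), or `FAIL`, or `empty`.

step 1: unify List Bool ~ List (Bool -> c)  [subst: {-} | 2 pending]
  -> decompose List: push Bool~(Bool -> c)
step 2: unify Bool ~ (Bool -> c)  [subst: {-} | 2 pending]
  clash: Bool vs (Bool -> c)

Answer: FAIL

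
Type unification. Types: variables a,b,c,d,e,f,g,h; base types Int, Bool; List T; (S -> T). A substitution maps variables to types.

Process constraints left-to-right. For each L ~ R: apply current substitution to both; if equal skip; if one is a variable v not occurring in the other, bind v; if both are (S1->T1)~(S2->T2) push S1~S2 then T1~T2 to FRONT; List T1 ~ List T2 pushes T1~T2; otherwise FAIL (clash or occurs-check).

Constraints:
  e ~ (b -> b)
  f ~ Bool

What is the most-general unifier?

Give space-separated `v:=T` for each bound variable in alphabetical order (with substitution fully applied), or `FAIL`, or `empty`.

Answer: e:=(b -> b) f:=Bool

Derivation:
step 1: unify e ~ (b -> b)  [subst: {-} | 1 pending]
  bind e := (b -> b)
step 2: unify f ~ Bool  [subst: {e:=(b -> b)} | 0 pending]
  bind f := Bool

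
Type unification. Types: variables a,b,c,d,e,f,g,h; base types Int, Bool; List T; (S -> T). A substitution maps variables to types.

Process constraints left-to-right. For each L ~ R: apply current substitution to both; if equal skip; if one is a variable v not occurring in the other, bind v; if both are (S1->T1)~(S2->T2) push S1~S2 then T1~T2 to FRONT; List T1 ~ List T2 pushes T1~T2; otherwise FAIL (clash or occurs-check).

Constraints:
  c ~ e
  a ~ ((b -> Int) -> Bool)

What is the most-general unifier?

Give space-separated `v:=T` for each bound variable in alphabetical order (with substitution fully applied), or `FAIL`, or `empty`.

Answer: a:=((b -> Int) -> Bool) c:=e

Derivation:
step 1: unify c ~ e  [subst: {-} | 1 pending]
  bind c := e
step 2: unify a ~ ((b -> Int) -> Bool)  [subst: {c:=e} | 0 pending]
  bind a := ((b -> Int) -> Bool)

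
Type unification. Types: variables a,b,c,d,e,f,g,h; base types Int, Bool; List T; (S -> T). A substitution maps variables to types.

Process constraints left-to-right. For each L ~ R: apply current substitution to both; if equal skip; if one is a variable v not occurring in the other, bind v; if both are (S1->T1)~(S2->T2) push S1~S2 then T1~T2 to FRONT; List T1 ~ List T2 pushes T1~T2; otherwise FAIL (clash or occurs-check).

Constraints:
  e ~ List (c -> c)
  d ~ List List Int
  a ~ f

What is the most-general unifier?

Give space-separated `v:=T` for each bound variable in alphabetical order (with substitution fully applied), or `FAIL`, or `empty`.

Answer: a:=f d:=List List Int e:=List (c -> c)

Derivation:
step 1: unify e ~ List (c -> c)  [subst: {-} | 2 pending]
  bind e := List (c -> c)
step 2: unify d ~ List List Int  [subst: {e:=List (c -> c)} | 1 pending]
  bind d := List List Int
step 3: unify a ~ f  [subst: {e:=List (c -> c), d:=List List Int} | 0 pending]
  bind a := f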